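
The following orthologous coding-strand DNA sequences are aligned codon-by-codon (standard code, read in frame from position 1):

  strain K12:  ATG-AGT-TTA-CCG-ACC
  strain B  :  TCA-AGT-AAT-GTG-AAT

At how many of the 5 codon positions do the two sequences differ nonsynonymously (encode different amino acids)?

Codon 1: ATG Met / TCA Ser — nonsynonymous.
Codon 2: AGT Ser / AGT Ser — identical.
Codon 3: TTA Leu / AAT Asn — nonsynonymous.
Codon 4: CCG Pro / GTG Val — nonsynonymous.
Codon 5: ACC Thr / AAT Asn — nonsynonymous.
Nonsynonymous differences: 4.

4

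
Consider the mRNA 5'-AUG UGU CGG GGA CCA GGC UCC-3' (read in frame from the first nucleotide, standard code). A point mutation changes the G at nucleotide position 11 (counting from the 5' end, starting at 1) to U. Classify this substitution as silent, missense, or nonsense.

missense

Position 11 falls in codon 4: GGA → Gly.
After the substitution the codon is GUA → Val.
Gly ≠ Val, so this is a missense mutation.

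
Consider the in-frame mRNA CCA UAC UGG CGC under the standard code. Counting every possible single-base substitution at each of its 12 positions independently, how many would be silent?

Codon 1 (CCA, Pro): 3 synonymous substitutions.
Codon 2 (UAC, Tyr): 1 synonymous substitution.
Codon 3 (UGG, Trp): 0 synonymous substitutions.
Codon 4 (CGC, Arg): 3 synonymous substitutions.
Total: 3 + 1 + 0 + 3 = 7.

7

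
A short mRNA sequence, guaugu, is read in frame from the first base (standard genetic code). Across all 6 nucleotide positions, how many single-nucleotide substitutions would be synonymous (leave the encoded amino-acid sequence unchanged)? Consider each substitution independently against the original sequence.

Codon 1 (GUA, Val): 3 synonymous substitutions.
Codon 2 (UGU, Cys): 1 synonymous substitution.
Total: 3 + 1 = 4.

4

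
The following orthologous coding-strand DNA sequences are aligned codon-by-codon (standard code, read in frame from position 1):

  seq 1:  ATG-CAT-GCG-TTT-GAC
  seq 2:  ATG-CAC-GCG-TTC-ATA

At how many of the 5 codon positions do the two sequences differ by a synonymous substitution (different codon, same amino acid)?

2

Codon 1: ATG Met / ATG Met — identical.
Codon 2: CAT His / CAC His — synonymous.
Codon 3: GCG Ala / GCG Ala — identical.
Codon 4: TTT Phe / TTC Phe — synonymous.
Codon 5: GAC Asp / ATA Ile — nonsynonymous.
Synonymous differences: 2.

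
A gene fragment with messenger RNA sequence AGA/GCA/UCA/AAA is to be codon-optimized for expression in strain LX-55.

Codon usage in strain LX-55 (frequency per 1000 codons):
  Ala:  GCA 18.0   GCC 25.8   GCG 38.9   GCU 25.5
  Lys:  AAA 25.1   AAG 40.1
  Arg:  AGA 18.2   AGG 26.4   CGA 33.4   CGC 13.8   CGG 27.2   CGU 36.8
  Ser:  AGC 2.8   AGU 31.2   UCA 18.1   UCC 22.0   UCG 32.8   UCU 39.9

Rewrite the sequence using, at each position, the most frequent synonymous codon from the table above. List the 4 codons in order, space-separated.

CGU GCG UCU AAG

Codon 1 (Arg): best is CGU at 36.8.
Codon 2 (Ala): best is GCG at 38.9.
Codon 3 (Ser): best is UCU at 39.9.
Codon 4 (Lys): best is AAG at 40.1.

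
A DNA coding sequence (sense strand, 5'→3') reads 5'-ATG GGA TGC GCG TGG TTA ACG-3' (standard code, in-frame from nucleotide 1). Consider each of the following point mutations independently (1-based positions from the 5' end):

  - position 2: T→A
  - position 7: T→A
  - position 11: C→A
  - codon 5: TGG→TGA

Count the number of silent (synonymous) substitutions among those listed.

Codon 1: ATG (Met) → AAG (Lys) — missense.
Codon 3: TGC (Cys) → AGC (Ser) — missense.
Codon 4: GCG (Ala) → GAG (Glu) — missense.
Codon 5: TGG (Trp) → TGA (Stop) — nonsense.
Synonymous: 0 of 4.

0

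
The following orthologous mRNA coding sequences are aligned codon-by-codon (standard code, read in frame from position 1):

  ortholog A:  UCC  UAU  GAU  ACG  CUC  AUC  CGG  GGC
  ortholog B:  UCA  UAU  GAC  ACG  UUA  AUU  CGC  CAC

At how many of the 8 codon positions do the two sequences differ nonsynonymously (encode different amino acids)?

1

Codon 1: UCC Ser / UCA Ser — synonymous.
Codon 2: UAU Tyr / UAU Tyr — identical.
Codon 3: GAU Asp / GAC Asp — synonymous.
Codon 4: ACG Thr / ACG Thr — identical.
Codon 5: CUC Leu / UUA Leu — synonymous.
Codon 6: AUC Ile / AUU Ile — synonymous.
Codon 7: CGG Arg / CGC Arg — synonymous.
Codon 8: GGC Gly / CAC His — nonsynonymous.
Nonsynonymous differences: 1.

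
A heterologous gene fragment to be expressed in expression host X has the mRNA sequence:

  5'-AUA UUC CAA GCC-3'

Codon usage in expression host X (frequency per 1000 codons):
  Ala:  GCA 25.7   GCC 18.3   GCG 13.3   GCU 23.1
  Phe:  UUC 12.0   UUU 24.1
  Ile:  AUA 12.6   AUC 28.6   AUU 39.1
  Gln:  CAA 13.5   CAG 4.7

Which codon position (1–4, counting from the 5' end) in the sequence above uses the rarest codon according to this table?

2

Codon 1 AUA (Ile): 12.6 per 1000.
Codon 2 UUC (Phe): 12.0 per 1000.
Codon 3 CAA (Gln): 13.5 per 1000.
Codon 4 GCC (Ala): 18.3 per 1000.
Lowest frequency is 12.0 at codon 2.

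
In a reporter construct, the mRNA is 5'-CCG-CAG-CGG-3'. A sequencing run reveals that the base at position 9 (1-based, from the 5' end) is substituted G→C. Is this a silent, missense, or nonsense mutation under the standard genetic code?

Position 9 falls in codon 3: CGG → Arg.
After the substitution the codon is CGC → Arg.
Both encode Arg, so the change is synonymous.

silent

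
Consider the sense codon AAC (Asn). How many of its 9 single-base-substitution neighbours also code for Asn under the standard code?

1

Position 1: none → 0 synonymous.
Position 2: none → 0 synonymous.
Position 3: AAU → 1 synonymous.
Total: 0 + 0 + 1 = 1.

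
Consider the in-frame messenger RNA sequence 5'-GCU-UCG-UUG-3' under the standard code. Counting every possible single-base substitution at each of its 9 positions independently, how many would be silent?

8

Codon 1 (GCU, Ala): 3 synonymous substitutions.
Codon 2 (UCG, Ser): 3 synonymous substitutions.
Codon 3 (UUG, Leu): 2 synonymous substitutions.
Total: 3 + 3 + 2 = 8.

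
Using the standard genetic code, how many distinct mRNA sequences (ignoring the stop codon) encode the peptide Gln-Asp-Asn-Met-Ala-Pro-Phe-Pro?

1024

Gln: 2 codons.
Asp: 2 codons.
Asn: 2 codons.
Met: 1 codon.
Ala: 4 codons.
Pro: 4 codons.
Phe: 2 codons.
Pro: 4 codons.
2 × 2 × 2 × 1 × 4 × 4 × 2 × 4 = 1024.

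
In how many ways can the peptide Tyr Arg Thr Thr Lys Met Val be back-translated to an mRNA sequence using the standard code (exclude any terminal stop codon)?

1536

Tyr: 2 codons.
Arg: 6 codons.
Thr: 4 codons.
Thr: 4 codons.
Lys: 2 codons.
Met: 1 codon.
Val: 4 codons.
2 × 6 × 4 × 4 × 2 × 1 × 4 = 1536.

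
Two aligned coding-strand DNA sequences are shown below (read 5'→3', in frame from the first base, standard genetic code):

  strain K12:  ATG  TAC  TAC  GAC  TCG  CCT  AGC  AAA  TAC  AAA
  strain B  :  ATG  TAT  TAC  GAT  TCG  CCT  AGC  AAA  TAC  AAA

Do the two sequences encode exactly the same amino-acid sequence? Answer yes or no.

Codon 1: ATG Met / ATG Met — identical.
Codon 2: TAC Tyr / TAT Tyr — synonymous.
Codon 3: TAC Tyr / TAC Tyr — identical.
Codon 4: GAC Asp / GAT Asp — synonymous.
Codon 5: TCG Ser / TCG Ser — identical.
Codon 6: CCT Pro / CCT Pro — identical.
Codon 7: AGC Ser / AGC Ser — identical.
Codon 8: AAA Lys / AAA Lys — identical.
Codon 9: TAC Tyr / TAC Tyr — identical.
Codon 10: AAA Lys / AAA Lys — identical.
Nonsynonymous differences: 0 → same protein.

yes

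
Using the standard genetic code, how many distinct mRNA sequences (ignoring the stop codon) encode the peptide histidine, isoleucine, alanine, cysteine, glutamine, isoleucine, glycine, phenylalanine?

His: 2 codons.
Ile: 3 codons.
Ala: 4 codons.
Cys: 2 codons.
Gln: 2 codons.
Ile: 3 codons.
Gly: 4 codons.
Phe: 2 codons.
2 × 3 × 4 × 2 × 2 × 3 × 4 × 2 = 2304.

2304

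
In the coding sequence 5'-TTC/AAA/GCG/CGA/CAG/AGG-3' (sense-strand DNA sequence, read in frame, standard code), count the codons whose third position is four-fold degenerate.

Codon 1 TTC (Phe): third position 2-fold.
Codon 2 AAA (Lys): third position 2-fold.
Codon 3 GCG (Ala): third position 4-fold.
Codon 4 CGA (Arg): third position 4-fold.
Codon 5 CAG (Gln): third position 2-fold.
Codon 6 AGG (Arg): third position 2-fold.
Four-fold degenerate third positions: 2.

2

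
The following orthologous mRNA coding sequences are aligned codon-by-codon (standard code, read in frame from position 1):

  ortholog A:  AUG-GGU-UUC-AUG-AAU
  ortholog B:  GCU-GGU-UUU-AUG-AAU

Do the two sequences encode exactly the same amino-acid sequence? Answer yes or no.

no

Codon 1: AUG Met / GCU Ala — nonsynonymous.
Codon 2: GGU Gly / GGU Gly — identical.
Codon 3: UUC Phe / UUU Phe — synonymous.
Codon 4: AUG Met / AUG Met — identical.
Codon 5: AAU Asn / AAU Asn — identical.
Nonsynonymous differences: 1 → different protein.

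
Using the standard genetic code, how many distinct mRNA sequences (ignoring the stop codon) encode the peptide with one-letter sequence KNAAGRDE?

Lys: 2 codons.
Asn: 2 codons.
Ala: 4 codons.
Ala: 4 codons.
Gly: 4 codons.
Arg: 6 codons.
Asp: 2 codons.
Glu: 2 codons.
2 × 2 × 4 × 4 × 4 × 6 × 2 × 2 = 6144.

6144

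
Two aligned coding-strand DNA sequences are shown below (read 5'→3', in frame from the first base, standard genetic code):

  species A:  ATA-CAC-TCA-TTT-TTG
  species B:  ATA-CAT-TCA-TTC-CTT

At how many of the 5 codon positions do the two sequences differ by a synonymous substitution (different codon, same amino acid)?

3

Codon 1: ATA Ile / ATA Ile — identical.
Codon 2: CAC His / CAT His — synonymous.
Codon 3: TCA Ser / TCA Ser — identical.
Codon 4: TTT Phe / TTC Phe — synonymous.
Codon 5: TTG Leu / CTT Leu — synonymous.
Synonymous differences: 3.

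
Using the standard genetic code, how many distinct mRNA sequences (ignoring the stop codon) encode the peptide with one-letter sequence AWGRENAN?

Ala: 4 codons.
Trp: 1 codon.
Gly: 4 codons.
Arg: 6 codons.
Glu: 2 codons.
Asn: 2 codons.
Ala: 4 codons.
Asn: 2 codons.
4 × 1 × 4 × 6 × 2 × 2 × 4 × 2 = 3072.

3072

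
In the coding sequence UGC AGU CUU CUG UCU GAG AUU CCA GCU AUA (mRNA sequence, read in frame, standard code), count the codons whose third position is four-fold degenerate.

5

Codon 1 UGC (Cys): third position 2-fold.
Codon 2 AGU (Ser): third position 2-fold.
Codon 3 CUU (Leu): third position 4-fold.
Codon 4 CUG (Leu): third position 4-fold.
Codon 5 UCU (Ser): third position 4-fold.
Codon 6 GAG (Glu): third position 2-fold.
Codon 7 AUU (Ile): third position 3-fold.
Codon 8 CCA (Pro): third position 4-fold.
Codon 9 GCU (Ala): third position 4-fold.
Codon 10 AUA (Ile): third position 3-fold.
Four-fold degenerate third positions: 5.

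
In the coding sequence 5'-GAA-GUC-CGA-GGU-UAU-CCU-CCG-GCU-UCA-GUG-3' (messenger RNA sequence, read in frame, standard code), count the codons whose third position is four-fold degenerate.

Codon 1 GAA (Glu): third position 2-fold.
Codon 2 GUC (Val): third position 4-fold.
Codon 3 CGA (Arg): third position 4-fold.
Codon 4 GGU (Gly): third position 4-fold.
Codon 5 UAU (Tyr): third position 2-fold.
Codon 6 CCU (Pro): third position 4-fold.
Codon 7 CCG (Pro): third position 4-fold.
Codon 8 GCU (Ala): third position 4-fold.
Codon 9 UCA (Ser): third position 4-fold.
Codon 10 GUG (Val): third position 4-fold.
Four-fold degenerate third positions: 8.

8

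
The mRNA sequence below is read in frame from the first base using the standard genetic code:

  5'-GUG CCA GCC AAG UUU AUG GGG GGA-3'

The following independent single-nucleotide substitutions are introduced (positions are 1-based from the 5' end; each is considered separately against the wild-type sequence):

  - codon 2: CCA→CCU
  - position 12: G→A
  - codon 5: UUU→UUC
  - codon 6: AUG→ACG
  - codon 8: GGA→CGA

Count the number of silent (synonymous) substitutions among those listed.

Codon 2: CCA (Pro) → CCU (Pro) — synonymous.
Codon 4: AAG (Lys) → AAA (Lys) — synonymous.
Codon 5: UUU (Phe) → UUC (Phe) — synonymous.
Codon 6: AUG (Met) → ACG (Thr) — missense.
Codon 8: GGA (Gly) → CGA (Arg) — missense.
Synonymous: 3 of 5.

3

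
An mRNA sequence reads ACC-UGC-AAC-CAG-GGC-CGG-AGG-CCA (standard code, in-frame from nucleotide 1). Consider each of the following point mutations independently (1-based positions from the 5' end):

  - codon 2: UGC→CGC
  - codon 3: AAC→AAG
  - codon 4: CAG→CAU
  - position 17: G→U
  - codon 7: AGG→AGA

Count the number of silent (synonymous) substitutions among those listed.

Codon 2: UGC (Cys) → CGC (Arg) — missense.
Codon 3: AAC (Asn) → AAG (Lys) — missense.
Codon 4: CAG (Gln) → CAU (His) — missense.
Codon 6: CGG (Arg) → CUG (Leu) — missense.
Codon 7: AGG (Arg) → AGA (Arg) — synonymous.
Synonymous: 1 of 5.

1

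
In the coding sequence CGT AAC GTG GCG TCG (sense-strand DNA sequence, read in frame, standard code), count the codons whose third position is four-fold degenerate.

Codon 1 CGT (Arg): third position 4-fold.
Codon 2 AAC (Asn): third position 2-fold.
Codon 3 GTG (Val): third position 4-fold.
Codon 4 GCG (Ala): third position 4-fold.
Codon 5 TCG (Ser): third position 4-fold.
Four-fold degenerate third positions: 4.

4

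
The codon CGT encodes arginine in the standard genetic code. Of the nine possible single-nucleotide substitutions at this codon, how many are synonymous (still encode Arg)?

Position 1: none → 0 synonymous.
Position 2: none → 0 synonymous.
Position 3: CGC, CGA, CGG → 3 synonymous.
Total: 0 + 0 + 3 = 3.

3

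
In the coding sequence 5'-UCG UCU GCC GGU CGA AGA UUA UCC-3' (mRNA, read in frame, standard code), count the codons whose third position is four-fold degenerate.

6

Codon 1 UCG (Ser): third position 4-fold.
Codon 2 UCU (Ser): third position 4-fold.
Codon 3 GCC (Ala): third position 4-fold.
Codon 4 GGU (Gly): third position 4-fold.
Codon 5 CGA (Arg): third position 4-fold.
Codon 6 AGA (Arg): third position 2-fold.
Codon 7 UUA (Leu): third position 2-fold.
Codon 8 UCC (Ser): third position 4-fold.
Four-fold degenerate third positions: 6.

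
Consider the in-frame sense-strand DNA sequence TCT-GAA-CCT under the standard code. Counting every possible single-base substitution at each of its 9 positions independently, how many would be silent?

Codon 1 (TCT, Ser): 3 synonymous substitutions.
Codon 2 (GAA, Glu): 1 synonymous substitution.
Codon 3 (CCT, Pro): 3 synonymous substitutions.
Total: 3 + 1 + 3 = 7.

7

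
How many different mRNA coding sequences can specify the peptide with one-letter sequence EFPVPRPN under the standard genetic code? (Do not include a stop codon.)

Glu: 2 codons.
Phe: 2 codons.
Pro: 4 codons.
Val: 4 codons.
Pro: 4 codons.
Arg: 6 codons.
Pro: 4 codons.
Asn: 2 codons.
2 × 2 × 4 × 4 × 4 × 6 × 4 × 2 = 12288.

12288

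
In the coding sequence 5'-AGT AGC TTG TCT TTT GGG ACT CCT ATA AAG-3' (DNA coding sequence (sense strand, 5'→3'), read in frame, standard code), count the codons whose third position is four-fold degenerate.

Codon 1 AGT (Ser): third position 2-fold.
Codon 2 AGC (Ser): third position 2-fold.
Codon 3 TTG (Leu): third position 2-fold.
Codon 4 TCT (Ser): third position 4-fold.
Codon 5 TTT (Phe): third position 2-fold.
Codon 6 GGG (Gly): third position 4-fold.
Codon 7 ACT (Thr): third position 4-fold.
Codon 8 CCT (Pro): third position 4-fold.
Codon 9 ATA (Ile): third position 3-fold.
Codon 10 AAG (Lys): third position 2-fold.
Four-fold degenerate third positions: 4.

4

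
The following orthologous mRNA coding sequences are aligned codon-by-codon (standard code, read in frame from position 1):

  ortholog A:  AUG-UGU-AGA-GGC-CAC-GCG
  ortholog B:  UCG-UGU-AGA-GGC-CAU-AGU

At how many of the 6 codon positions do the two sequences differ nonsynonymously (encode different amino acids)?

2

Codon 1: AUG Met / UCG Ser — nonsynonymous.
Codon 2: UGU Cys / UGU Cys — identical.
Codon 3: AGA Arg / AGA Arg — identical.
Codon 4: GGC Gly / GGC Gly — identical.
Codon 5: CAC His / CAU His — synonymous.
Codon 6: GCG Ala / AGU Ser — nonsynonymous.
Nonsynonymous differences: 2.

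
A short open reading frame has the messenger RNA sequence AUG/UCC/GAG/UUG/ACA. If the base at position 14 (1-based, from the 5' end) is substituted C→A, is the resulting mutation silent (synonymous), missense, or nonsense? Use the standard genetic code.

missense

Position 14 falls in codon 5: ACA → Thr.
After the substitution the codon is AAA → Lys.
Thr ≠ Lys, so this is a missense mutation.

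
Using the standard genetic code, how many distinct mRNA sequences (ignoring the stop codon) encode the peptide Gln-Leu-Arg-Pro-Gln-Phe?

1152

Gln: 2 codons.
Leu: 6 codons.
Arg: 6 codons.
Pro: 4 codons.
Gln: 2 codons.
Phe: 2 codons.
2 × 6 × 6 × 4 × 2 × 2 = 1152.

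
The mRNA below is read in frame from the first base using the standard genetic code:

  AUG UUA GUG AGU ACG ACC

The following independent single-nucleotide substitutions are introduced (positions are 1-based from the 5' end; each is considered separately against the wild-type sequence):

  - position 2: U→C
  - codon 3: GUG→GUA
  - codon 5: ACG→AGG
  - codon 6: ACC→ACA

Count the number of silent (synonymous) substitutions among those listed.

Codon 1: AUG (Met) → ACG (Thr) — missense.
Codon 3: GUG (Val) → GUA (Val) — synonymous.
Codon 5: ACG (Thr) → AGG (Arg) — missense.
Codon 6: ACC (Thr) → ACA (Thr) — synonymous.
Synonymous: 2 of 4.

2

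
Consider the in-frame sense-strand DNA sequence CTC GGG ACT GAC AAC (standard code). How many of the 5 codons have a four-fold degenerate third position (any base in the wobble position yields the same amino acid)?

3

Codon 1 CTC (Leu): third position 4-fold.
Codon 2 GGG (Gly): third position 4-fold.
Codon 3 ACT (Thr): third position 4-fold.
Codon 4 GAC (Asp): third position 2-fold.
Codon 5 AAC (Asn): third position 2-fold.
Four-fold degenerate third positions: 3.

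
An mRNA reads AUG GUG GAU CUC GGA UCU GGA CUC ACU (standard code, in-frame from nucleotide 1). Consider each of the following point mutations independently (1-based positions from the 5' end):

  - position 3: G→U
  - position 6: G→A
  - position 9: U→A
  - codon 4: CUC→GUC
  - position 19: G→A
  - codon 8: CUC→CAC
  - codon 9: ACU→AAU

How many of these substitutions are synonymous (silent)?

Codon 1: AUG (Met) → AUU (Ile) — missense.
Codon 2: GUG (Val) → GUA (Val) — synonymous.
Codon 3: GAU (Asp) → GAA (Glu) — missense.
Codon 4: CUC (Leu) → GUC (Val) — missense.
Codon 7: GGA (Gly) → AGA (Arg) — missense.
Codon 8: CUC (Leu) → CAC (His) — missense.
Codon 9: ACU (Thr) → AAU (Asn) — missense.
Synonymous: 1 of 7.

1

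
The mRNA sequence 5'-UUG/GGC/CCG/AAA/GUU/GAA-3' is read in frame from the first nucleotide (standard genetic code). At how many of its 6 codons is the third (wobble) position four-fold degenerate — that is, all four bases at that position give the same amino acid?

3

Codon 1 UUG (Leu): third position 2-fold.
Codon 2 GGC (Gly): third position 4-fold.
Codon 3 CCG (Pro): third position 4-fold.
Codon 4 AAA (Lys): third position 2-fold.
Codon 5 GUU (Val): third position 4-fold.
Codon 6 GAA (Glu): third position 2-fold.
Four-fold degenerate third positions: 3.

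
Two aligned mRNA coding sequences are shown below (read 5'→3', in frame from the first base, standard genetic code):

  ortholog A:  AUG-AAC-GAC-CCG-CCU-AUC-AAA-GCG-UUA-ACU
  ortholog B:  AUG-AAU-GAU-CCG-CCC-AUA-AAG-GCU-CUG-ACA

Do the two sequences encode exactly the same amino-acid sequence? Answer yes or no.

yes

Codon 1: AUG Met / AUG Met — identical.
Codon 2: AAC Asn / AAU Asn — synonymous.
Codon 3: GAC Asp / GAU Asp — synonymous.
Codon 4: CCG Pro / CCG Pro — identical.
Codon 5: CCU Pro / CCC Pro — synonymous.
Codon 6: AUC Ile / AUA Ile — synonymous.
Codon 7: AAA Lys / AAG Lys — synonymous.
Codon 8: GCG Ala / GCU Ala — synonymous.
Codon 9: UUA Leu / CUG Leu — synonymous.
Codon 10: ACU Thr / ACA Thr — synonymous.
Nonsynonymous differences: 0 → same protein.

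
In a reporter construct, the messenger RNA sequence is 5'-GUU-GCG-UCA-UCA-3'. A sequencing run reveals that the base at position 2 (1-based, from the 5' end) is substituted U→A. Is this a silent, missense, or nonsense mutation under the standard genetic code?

missense

Position 2 falls in codon 1: GUU → Val.
After the substitution the codon is GAU → Asp.
Val ≠ Asp, so this is a missense mutation.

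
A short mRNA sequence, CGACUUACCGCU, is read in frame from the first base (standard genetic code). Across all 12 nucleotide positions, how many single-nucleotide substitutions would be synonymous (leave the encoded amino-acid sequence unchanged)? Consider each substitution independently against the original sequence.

13

Codon 1 (CGA, Arg): 4 synonymous substitutions.
Codon 2 (CUU, Leu): 3 synonymous substitutions.
Codon 3 (ACC, Thr): 3 synonymous substitutions.
Codon 4 (GCU, Ala): 3 synonymous substitutions.
Total: 4 + 3 + 3 + 3 = 13.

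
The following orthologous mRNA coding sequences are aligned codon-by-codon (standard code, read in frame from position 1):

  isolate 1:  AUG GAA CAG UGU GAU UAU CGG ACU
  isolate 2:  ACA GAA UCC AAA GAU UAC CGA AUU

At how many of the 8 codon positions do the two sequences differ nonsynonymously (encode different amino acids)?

4

Codon 1: AUG Met / ACA Thr — nonsynonymous.
Codon 2: GAA Glu / GAA Glu — identical.
Codon 3: CAG Gln / UCC Ser — nonsynonymous.
Codon 4: UGU Cys / AAA Lys — nonsynonymous.
Codon 5: GAU Asp / GAU Asp — identical.
Codon 6: UAU Tyr / UAC Tyr — synonymous.
Codon 7: CGG Arg / CGA Arg — synonymous.
Codon 8: ACU Thr / AUU Ile — nonsynonymous.
Nonsynonymous differences: 4.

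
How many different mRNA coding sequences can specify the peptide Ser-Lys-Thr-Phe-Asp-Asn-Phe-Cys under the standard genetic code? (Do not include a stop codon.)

1536

Ser: 6 codons.
Lys: 2 codons.
Thr: 4 codons.
Phe: 2 codons.
Asp: 2 codons.
Asn: 2 codons.
Phe: 2 codons.
Cys: 2 codons.
6 × 2 × 4 × 2 × 2 × 2 × 2 × 2 = 1536.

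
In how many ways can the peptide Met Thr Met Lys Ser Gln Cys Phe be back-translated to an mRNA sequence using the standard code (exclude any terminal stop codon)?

Met: 1 codon.
Thr: 4 codons.
Met: 1 codon.
Lys: 2 codons.
Ser: 6 codons.
Gln: 2 codons.
Cys: 2 codons.
Phe: 2 codons.
1 × 4 × 1 × 2 × 6 × 2 × 2 × 2 = 384.

384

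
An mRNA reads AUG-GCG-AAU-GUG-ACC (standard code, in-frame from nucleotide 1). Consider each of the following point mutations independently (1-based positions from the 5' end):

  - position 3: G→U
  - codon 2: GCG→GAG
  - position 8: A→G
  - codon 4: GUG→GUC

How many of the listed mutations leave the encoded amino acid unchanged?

1

Codon 1: AUG (Met) → AUU (Ile) — missense.
Codon 2: GCG (Ala) → GAG (Glu) — missense.
Codon 3: AAU (Asn) → AGU (Ser) — missense.
Codon 4: GUG (Val) → GUC (Val) — synonymous.
Synonymous: 1 of 4.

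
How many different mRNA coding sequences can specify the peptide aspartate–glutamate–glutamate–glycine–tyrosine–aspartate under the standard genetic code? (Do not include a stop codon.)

Asp: 2 codons.
Glu: 2 codons.
Glu: 2 codons.
Gly: 4 codons.
Tyr: 2 codons.
Asp: 2 codons.
2 × 2 × 2 × 4 × 2 × 2 = 128.

128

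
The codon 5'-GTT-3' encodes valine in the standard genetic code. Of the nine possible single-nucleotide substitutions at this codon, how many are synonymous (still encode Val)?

3

Position 1: none → 0 synonymous.
Position 2: none → 0 synonymous.
Position 3: GTC, GTA, GTG → 3 synonymous.
Total: 0 + 0 + 3 = 3.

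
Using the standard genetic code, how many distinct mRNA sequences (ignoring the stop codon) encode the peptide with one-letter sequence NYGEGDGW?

1024

Asn: 2 codons.
Tyr: 2 codons.
Gly: 4 codons.
Glu: 2 codons.
Gly: 4 codons.
Asp: 2 codons.
Gly: 4 codons.
Trp: 1 codon.
2 × 2 × 4 × 2 × 4 × 2 × 4 × 1 = 1024.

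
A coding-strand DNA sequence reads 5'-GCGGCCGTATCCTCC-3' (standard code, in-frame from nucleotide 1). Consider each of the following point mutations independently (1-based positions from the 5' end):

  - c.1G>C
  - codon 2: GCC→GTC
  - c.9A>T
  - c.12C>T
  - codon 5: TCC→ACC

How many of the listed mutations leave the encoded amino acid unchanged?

2

Codon 1: GCG (Ala) → CCG (Pro) — missense.
Codon 2: GCC (Ala) → GTC (Val) — missense.
Codon 3: GTA (Val) → GTT (Val) — synonymous.
Codon 4: TCC (Ser) → TCT (Ser) — synonymous.
Codon 5: TCC (Ser) → ACC (Thr) — missense.
Synonymous: 2 of 5.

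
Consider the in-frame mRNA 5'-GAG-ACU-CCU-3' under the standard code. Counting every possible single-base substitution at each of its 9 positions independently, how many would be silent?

7

Codon 1 (GAG, Glu): 1 synonymous substitution.
Codon 2 (ACU, Thr): 3 synonymous substitutions.
Codon 3 (CCU, Pro): 3 synonymous substitutions.
Total: 1 + 3 + 3 = 7.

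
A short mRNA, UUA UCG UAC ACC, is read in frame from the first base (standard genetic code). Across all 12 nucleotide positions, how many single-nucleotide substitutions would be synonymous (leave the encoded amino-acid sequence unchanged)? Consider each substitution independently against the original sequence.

9

Codon 1 (UUA, Leu): 2 synonymous substitutions.
Codon 2 (UCG, Ser): 3 synonymous substitutions.
Codon 3 (UAC, Tyr): 1 synonymous substitution.
Codon 4 (ACC, Thr): 3 synonymous substitutions.
Total: 2 + 3 + 1 + 3 = 9.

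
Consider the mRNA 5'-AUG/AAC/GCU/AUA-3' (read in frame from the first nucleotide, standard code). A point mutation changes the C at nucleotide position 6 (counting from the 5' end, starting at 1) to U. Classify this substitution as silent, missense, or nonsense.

silent

Position 6 falls in codon 2: AAC → Asn.
After the substitution the codon is AAU → Asn.
Both encode Asn, so the change is synonymous.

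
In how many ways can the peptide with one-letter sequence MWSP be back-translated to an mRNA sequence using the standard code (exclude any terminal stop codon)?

Met: 1 codon.
Trp: 1 codon.
Ser: 6 codons.
Pro: 4 codons.
1 × 1 × 6 × 4 = 24.

24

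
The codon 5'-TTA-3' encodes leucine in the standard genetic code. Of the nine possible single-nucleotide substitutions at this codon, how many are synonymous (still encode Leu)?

2

Position 1: CTA → 1 synonymous.
Position 2: none → 0 synonymous.
Position 3: TTG → 1 synonymous.
Total: 1 + 0 + 1 = 2.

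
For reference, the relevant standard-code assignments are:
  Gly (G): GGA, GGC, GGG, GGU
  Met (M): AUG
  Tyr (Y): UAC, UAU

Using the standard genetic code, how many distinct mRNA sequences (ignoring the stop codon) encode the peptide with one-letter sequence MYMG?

Met: 1 codon.
Tyr: 2 codons.
Met: 1 codon.
Gly: 4 codons.
1 × 2 × 1 × 4 = 8.

8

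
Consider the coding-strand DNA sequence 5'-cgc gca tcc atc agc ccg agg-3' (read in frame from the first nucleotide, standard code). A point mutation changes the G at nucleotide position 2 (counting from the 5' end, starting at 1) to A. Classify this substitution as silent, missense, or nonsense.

Position 2 falls in codon 1: CGC → Arg.
After the substitution the codon is CAC → His.
Arg ≠ His, so this is a missense mutation.

missense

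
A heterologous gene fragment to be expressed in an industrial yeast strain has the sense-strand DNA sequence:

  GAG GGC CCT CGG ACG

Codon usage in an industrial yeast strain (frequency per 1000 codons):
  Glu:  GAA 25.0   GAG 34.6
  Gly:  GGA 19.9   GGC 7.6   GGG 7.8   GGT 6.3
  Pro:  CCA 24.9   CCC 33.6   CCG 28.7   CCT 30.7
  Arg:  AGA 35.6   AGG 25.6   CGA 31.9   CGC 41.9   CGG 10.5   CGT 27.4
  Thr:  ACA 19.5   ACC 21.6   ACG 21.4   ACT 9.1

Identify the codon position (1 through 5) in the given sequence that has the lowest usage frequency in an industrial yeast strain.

2

Codon 1 GAG (Glu): 34.6 per 1000.
Codon 2 GGC (Gly): 7.6 per 1000.
Codon 3 CCT (Pro): 30.7 per 1000.
Codon 4 CGG (Arg): 10.5 per 1000.
Codon 5 ACG (Thr): 21.4 per 1000.
Lowest frequency is 7.6 at codon 2.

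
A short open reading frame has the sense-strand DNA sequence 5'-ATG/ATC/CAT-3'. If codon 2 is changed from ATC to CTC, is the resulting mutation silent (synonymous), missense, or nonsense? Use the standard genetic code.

Position 4 falls in codon 2: ATC → Ile.
After the substitution the codon is CTC → Leu.
Ile ≠ Leu, so this is a missense mutation.

missense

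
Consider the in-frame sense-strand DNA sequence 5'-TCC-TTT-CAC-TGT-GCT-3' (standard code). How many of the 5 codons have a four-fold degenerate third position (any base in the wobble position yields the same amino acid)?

Codon 1 TCC (Ser): third position 4-fold.
Codon 2 TTT (Phe): third position 2-fold.
Codon 3 CAC (His): third position 2-fold.
Codon 4 TGT (Cys): third position 2-fold.
Codon 5 GCT (Ala): third position 4-fold.
Four-fold degenerate third positions: 2.

2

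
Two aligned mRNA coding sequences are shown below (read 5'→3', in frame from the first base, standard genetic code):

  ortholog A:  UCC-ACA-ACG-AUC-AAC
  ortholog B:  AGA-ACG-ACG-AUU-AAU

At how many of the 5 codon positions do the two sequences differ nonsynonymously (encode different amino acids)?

Codon 1: UCC Ser / AGA Arg — nonsynonymous.
Codon 2: ACA Thr / ACG Thr — synonymous.
Codon 3: ACG Thr / ACG Thr — identical.
Codon 4: AUC Ile / AUU Ile — synonymous.
Codon 5: AAC Asn / AAU Asn — synonymous.
Nonsynonymous differences: 1.

1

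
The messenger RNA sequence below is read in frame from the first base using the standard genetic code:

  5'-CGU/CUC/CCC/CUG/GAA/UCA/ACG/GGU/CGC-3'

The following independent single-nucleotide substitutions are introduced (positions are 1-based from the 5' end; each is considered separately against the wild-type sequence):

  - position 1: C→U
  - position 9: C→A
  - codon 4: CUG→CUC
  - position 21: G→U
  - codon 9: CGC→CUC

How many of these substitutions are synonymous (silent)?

Codon 1: CGU (Arg) → UGU (Cys) — missense.
Codon 3: CCC (Pro) → CCA (Pro) — synonymous.
Codon 4: CUG (Leu) → CUC (Leu) — synonymous.
Codon 7: ACG (Thr) → ACU (Thr) — synonymous.
Codon 9: CGC (Arg) → CUC (Leu) — missense.
Synonymous: 3 of 5.

3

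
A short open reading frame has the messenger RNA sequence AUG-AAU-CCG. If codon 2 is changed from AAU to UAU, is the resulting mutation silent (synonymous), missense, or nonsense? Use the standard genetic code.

missense

Position 4 falls in codon 2: AAU → Asn.
After the substitution the codon is UAU → Tyr.
Asn ≠ Tyr, so this is a missense mutation.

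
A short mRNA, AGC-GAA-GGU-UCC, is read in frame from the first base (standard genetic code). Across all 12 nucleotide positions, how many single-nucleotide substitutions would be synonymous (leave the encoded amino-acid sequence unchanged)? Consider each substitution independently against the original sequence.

Codon 1 (AGC, Ser): 1 synonymous substitution.
Codon 2 (GAA, Glu): 1 synonymous substitution.
Codon 3 (GGU, Gly): 3 synonymous substitutions.
Codon 4 (UCC, Ser): 3 synonymous substitutions.
Total: 1 + 1 + 3 + 3 = 8.

8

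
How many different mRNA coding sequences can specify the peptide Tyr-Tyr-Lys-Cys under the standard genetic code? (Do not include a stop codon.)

16

Tyr: 2 codons.
Tyr: 2 codons.
Lys: 2 codons.
Cys: 2 codons.
2 × 2 × 2 × 2 = 16.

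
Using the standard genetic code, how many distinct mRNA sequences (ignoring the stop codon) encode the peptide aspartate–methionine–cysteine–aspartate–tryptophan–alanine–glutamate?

Asp: 2 codons.
Met: 1 codon.
Cys: 2 codons.
Asp: 2 codons.
Trp: 1 codon.
Ala: 4 codons.
Glu: 2 codons.
2 × 1 × 2 × 2 × 1 × 4 × 2 = 64.

64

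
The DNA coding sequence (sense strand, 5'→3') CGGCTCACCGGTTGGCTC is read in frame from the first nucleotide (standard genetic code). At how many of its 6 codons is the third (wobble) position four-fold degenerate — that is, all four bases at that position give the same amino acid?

Codon 1 CGG (Arg): third position 4-fold.
Codon 2 CTC (Leu): third position 4-fold.
Codon 3 ACC (Thr): third position 4-fold.
Codon 4 GGT (Gly): third position 4-fold.
Codon 5 TGG (Trp): third position 1-fold.
Codon 6 CTC (Leu): third position 4-fold.
Four-fold degenerate third positions: 5.

5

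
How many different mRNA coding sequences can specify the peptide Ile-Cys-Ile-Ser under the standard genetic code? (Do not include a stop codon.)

Ile: 3 codons.
Cys: 2 codons.
Ile: 3 codons.
Ser: 6 codons.
3 × 2 × 3 × 6 = 108.

108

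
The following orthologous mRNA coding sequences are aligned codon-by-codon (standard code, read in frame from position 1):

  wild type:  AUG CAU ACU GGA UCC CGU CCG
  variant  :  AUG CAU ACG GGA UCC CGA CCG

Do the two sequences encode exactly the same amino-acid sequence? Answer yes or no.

Codon 1: AUG Met / AUG Met — identical.
Codon 2: CAU His / CAU His — identical.
Codon 3: ACU Thr / ACG Thr — synonymous.
Codon 4: GGA Gly / GGA Gly — identical.
Codon 5: UCC Ser / UCC Ser — identical.
Codon 6: CGU Arg / CGA Arg — synonymous.
Codon 7: CCG Pro / CCG Pro — identical.
Nonsynonymous differences: 0 → same protein.

yes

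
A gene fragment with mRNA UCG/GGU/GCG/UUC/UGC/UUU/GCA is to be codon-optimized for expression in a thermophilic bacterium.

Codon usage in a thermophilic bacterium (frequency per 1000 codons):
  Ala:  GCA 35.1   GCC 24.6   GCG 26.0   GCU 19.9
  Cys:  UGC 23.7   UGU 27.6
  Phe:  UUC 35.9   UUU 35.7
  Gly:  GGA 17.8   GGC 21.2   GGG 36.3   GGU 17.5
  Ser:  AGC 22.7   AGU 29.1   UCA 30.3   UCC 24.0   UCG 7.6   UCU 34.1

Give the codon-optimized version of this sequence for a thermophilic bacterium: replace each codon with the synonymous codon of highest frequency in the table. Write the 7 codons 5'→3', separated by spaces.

UCU GGG GCA UUC UGU UUC GCA

Codon 1 (Ser): best is UCU at 34.1.
Codon 2 (Gly): best is GGG at 36.3.
Codon 3 (Ala): best is GCA at 35.1.
Codon 4 (Phe): best is UUC at 35.9.
Codon 5 (Cys): best is UGU at 27.6.
Codon 6 (Phe): best is UUC at 35.9.
Codon 7 (Ala): best is GCA at 35.1.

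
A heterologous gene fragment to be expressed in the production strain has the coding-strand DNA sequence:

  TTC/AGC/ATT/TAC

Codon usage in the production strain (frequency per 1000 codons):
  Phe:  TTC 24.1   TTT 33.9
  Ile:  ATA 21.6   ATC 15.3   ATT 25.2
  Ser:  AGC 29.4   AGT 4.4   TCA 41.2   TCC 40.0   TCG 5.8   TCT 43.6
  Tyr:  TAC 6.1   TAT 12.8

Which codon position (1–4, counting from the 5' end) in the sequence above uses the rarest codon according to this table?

Codon 1 TTC (Phe): 24.1 per 1000.
Codon 2 AGC (Ser): 29.4 per 1000.
Codon 3 ATT (Ile): 25.2 per 1000.
Codon 4 TAC (Tyr): 6.1 per 1000.
Lowest frequency is 6.1 at codon 4.

4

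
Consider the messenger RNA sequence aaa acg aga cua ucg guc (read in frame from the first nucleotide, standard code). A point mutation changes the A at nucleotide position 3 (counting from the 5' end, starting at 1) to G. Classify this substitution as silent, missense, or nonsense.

silent

Position 3 falls in codon 1: AAA → Lys.
After the substitution the codon is AAG → Lys.
Both encode Lys, so the change is synonymous.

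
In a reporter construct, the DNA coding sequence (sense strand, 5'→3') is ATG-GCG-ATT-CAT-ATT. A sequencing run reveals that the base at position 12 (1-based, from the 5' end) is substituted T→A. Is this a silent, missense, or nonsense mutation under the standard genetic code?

missense

Position 12 falls in codon 4: CAT → His.
After the substitution the codon is CAA → Gln.
His ≠ Gln, so this is a missense mutation.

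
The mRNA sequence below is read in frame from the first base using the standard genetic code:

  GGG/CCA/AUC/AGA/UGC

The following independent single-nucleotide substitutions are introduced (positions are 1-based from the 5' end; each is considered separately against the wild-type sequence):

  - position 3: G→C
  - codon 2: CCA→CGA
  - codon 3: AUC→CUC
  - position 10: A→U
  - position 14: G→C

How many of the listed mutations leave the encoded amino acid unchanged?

Codon 1: GGG (Gly) → GGC (Gly) — synonymous.
Codon 2: CCA (Pro) → CGA (Arg) — missense.
Codon 3: AUC (Ile) → CUC (Leu) — missense.
Codon 4: AGA (Arg) → UGA (Stop) — nonsense.
Codon 5: UGC (Cys) → UCC (Ser) — missense.
Synonymous: 1 of 5.

1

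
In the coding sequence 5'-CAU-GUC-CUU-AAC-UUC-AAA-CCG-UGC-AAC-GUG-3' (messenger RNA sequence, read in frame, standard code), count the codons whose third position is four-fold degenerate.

4

Codon 1 CAU (His): third position 2-fold.
Codon 2 GUC (Val): third position 4-fold.
Codon 3 CUU (Leu): third position 4-fold.
Codon 4 AAC (Asn): third position 2-fold.
Codon 5 UUC (Phe): third position 2-fold.
Codon 6 AAA (Lys): third position 2-fold.
Codon 7 CCG (Pro): third position 4-fold.
Codon 8 UGC (Cys): third position 2-fold.
Codon 9 AAC (Asn): third position 2-fold.
Codon 10 GUG (Val): third position 4-fold.
Four-fold degenerate third positions: 4.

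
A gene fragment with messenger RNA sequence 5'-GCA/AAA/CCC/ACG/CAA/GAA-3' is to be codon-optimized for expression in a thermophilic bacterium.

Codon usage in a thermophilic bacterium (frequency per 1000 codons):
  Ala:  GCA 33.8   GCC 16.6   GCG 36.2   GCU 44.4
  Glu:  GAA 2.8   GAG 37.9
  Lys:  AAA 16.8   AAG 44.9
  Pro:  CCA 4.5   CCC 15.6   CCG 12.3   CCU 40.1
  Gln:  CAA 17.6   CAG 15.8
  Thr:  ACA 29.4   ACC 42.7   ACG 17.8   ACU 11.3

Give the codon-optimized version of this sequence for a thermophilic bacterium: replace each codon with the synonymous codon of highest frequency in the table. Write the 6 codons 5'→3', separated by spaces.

GCU AAG CCU ACC CAA GAG

Codon 1 (Ala): best is GCU at 44.4.
Codon 2 (Lys): best is AAG at 44.9.
Codon 3 (Pro): best is CCU at 40.1.
Codon 4 (Thr): best is ACC at 42.7.
Codon 5 (Gln): best is CAA at 17.6.
Codon 6 (Glu): best is GAG at 37.9.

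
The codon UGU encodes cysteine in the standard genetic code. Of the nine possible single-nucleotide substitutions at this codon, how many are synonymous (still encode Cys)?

1

Position 1: none → 0 synonymous.
Position 2: none → 0 synonymous.
Position 3: UGC → 1 synonymous.
Total: 0 + 0 + 1 = 1.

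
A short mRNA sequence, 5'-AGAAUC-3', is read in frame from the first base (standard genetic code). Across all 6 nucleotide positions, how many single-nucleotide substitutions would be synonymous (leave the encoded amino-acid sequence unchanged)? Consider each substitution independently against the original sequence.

Codon 1 (AGA, Arg): 2 synonymous substitutions.
Codon 2 (AUC, Ile): 2 synonymous substitutions.
Total: 2 + 2 = 4.

4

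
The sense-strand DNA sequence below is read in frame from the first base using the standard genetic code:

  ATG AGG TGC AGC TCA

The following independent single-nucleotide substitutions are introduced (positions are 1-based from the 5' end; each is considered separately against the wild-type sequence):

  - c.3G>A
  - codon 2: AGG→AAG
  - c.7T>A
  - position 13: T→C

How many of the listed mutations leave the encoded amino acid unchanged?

0

Codon 1: ATG (Met) → ATA (Ile) — missense.
Codon 2: AGG (Arg) → AAG (Lys) — missense.
Codon 3: TGC (Cys) → AGC (Ser) — missense.
Codon 5: TCA (Ser) → CCA (Pro) — missense.
Synonymous: 0 of 4.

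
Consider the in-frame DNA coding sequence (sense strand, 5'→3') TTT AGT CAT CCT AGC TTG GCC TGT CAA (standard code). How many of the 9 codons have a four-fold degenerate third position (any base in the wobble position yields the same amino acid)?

Codon 1 TTT (Phe): third position 2-fold.
Codon 2 AGT (Ser): third position 2-fold.
Codon 3 CAT (His): third position 2-fold.
Codon 4 CCT (Pro): third position 4-fold.
Codon 5 AGC (Ser): third position 2-fold.
Codon 6 TTG (Leu): third position 2-fold.
Codon 7 GCC (Ala): third position 4-fold.
Codon 8 TGT (Cys): third position 2-fold.
Codon 9 CAA (Gln): third position 2-fold.
Four-fold degenerate third positions: 2.

2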